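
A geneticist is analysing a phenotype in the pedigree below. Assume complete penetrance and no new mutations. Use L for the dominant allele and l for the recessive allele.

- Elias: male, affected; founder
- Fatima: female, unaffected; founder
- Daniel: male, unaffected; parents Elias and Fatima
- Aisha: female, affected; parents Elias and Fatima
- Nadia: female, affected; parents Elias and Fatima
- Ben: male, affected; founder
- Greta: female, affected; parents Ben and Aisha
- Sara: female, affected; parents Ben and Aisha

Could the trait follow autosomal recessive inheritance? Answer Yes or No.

A consistent assignment under autosomal recessive exists: Elias ll, Fatima Ll, Daniel Ll, Aisha ll, Nadia ll, Ben ll, Greta ll, Sara ll.
In this assignment every recorded phenotype matches its genotype and every non-founder's genotype is obtainable from its parents' genotypes, so the pedigree is consistent.

Yes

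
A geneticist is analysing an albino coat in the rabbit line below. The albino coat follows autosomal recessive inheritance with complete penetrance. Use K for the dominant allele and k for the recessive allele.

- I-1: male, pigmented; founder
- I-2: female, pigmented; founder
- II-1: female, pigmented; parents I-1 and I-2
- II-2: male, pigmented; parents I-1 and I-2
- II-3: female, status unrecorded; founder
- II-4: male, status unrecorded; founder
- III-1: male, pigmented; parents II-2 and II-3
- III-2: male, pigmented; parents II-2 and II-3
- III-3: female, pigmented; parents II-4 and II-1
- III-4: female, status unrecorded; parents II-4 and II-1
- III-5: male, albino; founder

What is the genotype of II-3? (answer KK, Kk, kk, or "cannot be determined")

II-3's phenotype is unrecorded, and no parent or child forces a single allele at both positions; consistent genotype assignments exist with II-3 as KK or Kk or kk.

cannot be determined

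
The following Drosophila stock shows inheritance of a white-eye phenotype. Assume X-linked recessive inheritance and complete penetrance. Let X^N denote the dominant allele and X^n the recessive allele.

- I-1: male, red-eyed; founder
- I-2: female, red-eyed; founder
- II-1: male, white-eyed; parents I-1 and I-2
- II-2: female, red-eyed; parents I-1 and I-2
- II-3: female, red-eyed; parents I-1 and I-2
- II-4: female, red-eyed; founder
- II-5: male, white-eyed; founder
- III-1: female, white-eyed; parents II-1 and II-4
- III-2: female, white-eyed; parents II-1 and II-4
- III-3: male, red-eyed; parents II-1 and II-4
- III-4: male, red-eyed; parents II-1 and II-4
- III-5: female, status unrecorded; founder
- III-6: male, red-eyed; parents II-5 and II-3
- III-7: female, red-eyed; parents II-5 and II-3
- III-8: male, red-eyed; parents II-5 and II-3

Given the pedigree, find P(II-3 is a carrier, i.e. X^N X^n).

I-1 is red-eyed, so I-1 is X^N Y.
I-2 is red-eyed so carries N and passed n to II-1 (X^n Y), so I-2 is X^N X^n.
Their cross gives offspring ratios 1/2 X^N X^N : 1/2 X^N X^n. Conditioning on II-3 being red-eyed, P(X^N X^n) = 1/2 / 1 = 1/2 before taking II-3's own offspring into account.
II-5 is white-eyed, so II-5 is X^n Y.
Now use II-3's offspring. Probability of each recorded status — red-eyed son III-6: 1/2 if II-3 is X^N X^n, 1 if X^N X^N; red-eyed daughter III-7: 1/2 if II-3 is X^N X^n, 1 if X^N X^N; red-eyed son III-8: 1/2 if II-3 is X^N X^n, 1 if X^N X^N.
Bayes: P(X^N X^n) = 1/2·1/8 / (1/2·1/8 + 1/2·1) = 1/9.

1/9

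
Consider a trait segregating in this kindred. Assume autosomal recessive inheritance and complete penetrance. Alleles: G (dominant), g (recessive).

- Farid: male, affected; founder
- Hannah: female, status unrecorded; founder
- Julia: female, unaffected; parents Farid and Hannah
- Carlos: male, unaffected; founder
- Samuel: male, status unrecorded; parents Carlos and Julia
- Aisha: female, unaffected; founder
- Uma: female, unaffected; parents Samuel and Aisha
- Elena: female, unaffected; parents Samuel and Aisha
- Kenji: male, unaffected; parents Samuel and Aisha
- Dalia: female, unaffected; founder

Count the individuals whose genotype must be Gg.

Obligate heterozygotes: Julia is unaffected so carries G and received g from Farid (gg), so Julia is Gg.
Every other individual is either homozygous by phenotype or has at least one consistent homozygous assignment, so the count is 1.

1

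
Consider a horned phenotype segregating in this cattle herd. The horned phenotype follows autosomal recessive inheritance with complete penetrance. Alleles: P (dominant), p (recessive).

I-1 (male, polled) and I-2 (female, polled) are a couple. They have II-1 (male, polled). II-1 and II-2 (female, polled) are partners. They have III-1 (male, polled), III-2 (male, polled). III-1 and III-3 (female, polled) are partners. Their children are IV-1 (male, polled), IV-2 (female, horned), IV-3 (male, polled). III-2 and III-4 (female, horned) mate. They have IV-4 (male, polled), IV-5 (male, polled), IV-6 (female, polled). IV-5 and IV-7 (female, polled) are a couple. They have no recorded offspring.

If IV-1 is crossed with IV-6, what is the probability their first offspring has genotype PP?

1/3

III-1 is polled so carries P and passed p to IV-2 (pp), so III-1 is Pp.
III-3 is polled so carries P and passed p to IV-2 (pp), so III-3 is Pp.
IV-1 is a polled offspring of III-1 (Pp) × III-3 (Pp), whose cross gives 1/4 PP : 1/2 Pp : 1/4 pp; conditioning on being polled, IV-1 is PP with probability 1/3, Pp with probability 2/3.
IV-6 is polled so carries P and received p from III-4 (pp), so IV-6 is Pp.
Summing over parental genotype combinations, P(offspring has genotype PP) = 1/3·1/2 + 2/3·1/4 = 1/3.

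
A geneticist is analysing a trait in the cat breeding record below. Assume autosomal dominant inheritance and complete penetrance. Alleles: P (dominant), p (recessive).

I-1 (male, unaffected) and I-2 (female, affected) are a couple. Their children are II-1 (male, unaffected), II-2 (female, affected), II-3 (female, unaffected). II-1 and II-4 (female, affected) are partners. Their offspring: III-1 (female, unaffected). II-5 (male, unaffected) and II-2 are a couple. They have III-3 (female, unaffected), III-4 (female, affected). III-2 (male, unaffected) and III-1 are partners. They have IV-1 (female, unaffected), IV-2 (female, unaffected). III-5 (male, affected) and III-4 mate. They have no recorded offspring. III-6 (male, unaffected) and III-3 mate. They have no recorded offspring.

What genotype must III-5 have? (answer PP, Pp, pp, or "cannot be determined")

cannot be determined

III-5's phenotype allows PP or Pp, and no parent or child forces a single allele at both positions; consistent genotype assignments exist with III-5 as PP or Pp.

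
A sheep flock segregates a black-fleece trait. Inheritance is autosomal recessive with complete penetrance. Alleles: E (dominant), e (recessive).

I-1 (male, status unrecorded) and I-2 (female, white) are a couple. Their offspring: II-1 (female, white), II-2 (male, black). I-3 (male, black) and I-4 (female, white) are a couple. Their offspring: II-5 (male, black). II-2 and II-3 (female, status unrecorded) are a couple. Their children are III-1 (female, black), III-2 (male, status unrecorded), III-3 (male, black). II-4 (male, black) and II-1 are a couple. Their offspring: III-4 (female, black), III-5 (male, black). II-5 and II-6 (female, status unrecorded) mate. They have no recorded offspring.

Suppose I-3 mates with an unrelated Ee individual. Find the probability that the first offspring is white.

I-3 is black, so I-3 is ee.
The cross gives 1/2 Ee : 1/2 ee, so P(offspring is white) = 1/2.

1/2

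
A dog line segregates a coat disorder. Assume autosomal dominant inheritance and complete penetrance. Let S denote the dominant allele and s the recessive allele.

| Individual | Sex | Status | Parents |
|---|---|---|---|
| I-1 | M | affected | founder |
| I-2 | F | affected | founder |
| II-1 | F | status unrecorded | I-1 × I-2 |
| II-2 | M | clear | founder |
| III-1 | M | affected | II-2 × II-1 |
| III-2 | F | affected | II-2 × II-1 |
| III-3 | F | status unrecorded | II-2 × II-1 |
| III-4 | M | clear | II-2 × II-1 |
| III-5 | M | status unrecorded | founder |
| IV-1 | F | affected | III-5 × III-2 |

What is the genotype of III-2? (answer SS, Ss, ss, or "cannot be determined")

Ss

From phenotype alone, III-2 is SS or Ss.
III-2 is affected so carries S and received s from II-2 (ss), so III-2 is Ss.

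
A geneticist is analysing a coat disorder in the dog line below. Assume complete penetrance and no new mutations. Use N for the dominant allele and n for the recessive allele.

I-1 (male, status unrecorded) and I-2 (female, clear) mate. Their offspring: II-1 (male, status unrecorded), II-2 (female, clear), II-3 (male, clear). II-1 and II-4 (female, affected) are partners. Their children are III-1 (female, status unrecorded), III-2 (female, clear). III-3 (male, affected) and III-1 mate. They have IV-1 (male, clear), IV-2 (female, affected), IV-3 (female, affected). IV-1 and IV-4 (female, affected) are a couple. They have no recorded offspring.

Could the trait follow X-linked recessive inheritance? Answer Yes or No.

Yes

A consistent assignment under X-linked recessive exists: I-1 X^N Y, I-2 X^N X^N, II-1 X^N Y, II-2 X^N X^N, II-3 X^N Y, II-4 X^n X^n, III-1 X^N X^n, III-2 X^N X^n, III-3 X^n Y, IV-1 X^N Y, IV-2 X^n X^n, IV-3 X^n X^n, IV-4 X^n X^n.
In this assignment every recorded phenotype matches its genotype and every non-founder's genotype is obtainable from its parents' genotypes, so the pedigree is consistent.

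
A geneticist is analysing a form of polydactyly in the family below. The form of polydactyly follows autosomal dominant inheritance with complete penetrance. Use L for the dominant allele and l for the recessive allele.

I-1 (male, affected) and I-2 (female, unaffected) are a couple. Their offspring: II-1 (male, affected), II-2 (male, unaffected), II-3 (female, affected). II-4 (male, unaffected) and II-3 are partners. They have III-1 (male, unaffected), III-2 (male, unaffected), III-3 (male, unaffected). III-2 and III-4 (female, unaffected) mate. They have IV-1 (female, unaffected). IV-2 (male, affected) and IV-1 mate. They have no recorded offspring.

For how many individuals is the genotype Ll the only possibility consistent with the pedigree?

Obligate heterozygotes: I-1 is affected so carries L and passed l to II-2 (ll), so I-1 is Ll; II-1 is affected so carries L and received l from I-2 (ll), so II-1 is Ll; II-3 is affected so carries L and received l from I-2 (ll), so II-3 is Ll.
Every other individual is either homozygous by phenotype or has at least one consistent homozygous assignment, so the count is 3.

3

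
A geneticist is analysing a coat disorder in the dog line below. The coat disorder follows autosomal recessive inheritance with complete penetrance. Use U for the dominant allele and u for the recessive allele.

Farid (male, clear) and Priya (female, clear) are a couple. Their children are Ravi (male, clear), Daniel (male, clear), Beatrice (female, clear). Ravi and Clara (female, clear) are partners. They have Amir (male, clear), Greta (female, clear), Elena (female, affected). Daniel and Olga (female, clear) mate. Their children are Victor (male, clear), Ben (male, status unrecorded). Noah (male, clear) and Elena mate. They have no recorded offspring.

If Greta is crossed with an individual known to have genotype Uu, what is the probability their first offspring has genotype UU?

1/3

Ravi is clear so carries U and passed u to Elena (uu), so Ravi is Uu.
Clara is clear so carries U and passed u to Elena (uu), so Clara is Uu.
Greta is a clear offspring of Ravi (Uu) × Clara (Uu), whose cross gives 1/4 UU : 1/2 Uu : 1/4 uu; conditioning on being clear, Greta is UU with probability 1/3, Uu with probability 2/3.
Summing over parental genotype combinations, P(offspring has genotype UU) = 1/3·1/2 + 2/3·1/4 = 1/3.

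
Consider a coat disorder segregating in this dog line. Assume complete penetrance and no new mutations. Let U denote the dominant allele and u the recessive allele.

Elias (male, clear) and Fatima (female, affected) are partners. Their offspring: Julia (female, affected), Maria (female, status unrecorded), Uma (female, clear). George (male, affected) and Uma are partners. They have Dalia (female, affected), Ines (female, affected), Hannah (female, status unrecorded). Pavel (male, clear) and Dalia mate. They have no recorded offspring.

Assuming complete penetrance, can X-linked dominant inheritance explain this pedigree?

A consistent assignment under X-linked dominant exists: Elias X^u Y, Fatima X^U X^u, Julia X^U X^u, Maria X^U X^u, Uma X^u X^u, George X^U Y, Dalia X^U X^u, Ines X^U X^u, Hannah X^U X^u, Pavel X^u Y.
In this assignment every recorded phenotype matches its genotype and every non-founder's genotype is obtainable from its parents' genotypes, so the pedigree is consistent.

Yes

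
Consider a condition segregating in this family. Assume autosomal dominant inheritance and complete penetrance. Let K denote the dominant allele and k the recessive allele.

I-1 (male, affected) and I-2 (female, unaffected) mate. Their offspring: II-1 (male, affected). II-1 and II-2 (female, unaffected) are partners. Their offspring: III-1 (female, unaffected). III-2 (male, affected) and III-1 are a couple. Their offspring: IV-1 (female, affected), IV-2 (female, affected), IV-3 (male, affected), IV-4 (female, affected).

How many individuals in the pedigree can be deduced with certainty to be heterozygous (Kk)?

5

Obligate heterozygotes: II-1 is affected so carries K and received k from I-2 (kk), so II-1 is Kk; IV-1 is affected so carries K and received k from III-1 (kk), so IV-1 is Kk; IV-2 is affected so carries K and received k from III-1 (kk), so IV-2 is Kk; IV-3 is affected so carries K and received k from III-1 (kk), so IV-3 is Kk; IV-4 is affected so carries K and received k from III-1 (kk), so IV-4 is Kk.
Every other individual is either homozygous by phenotype or has at least one consistent homozygous assignment, so the count is 5.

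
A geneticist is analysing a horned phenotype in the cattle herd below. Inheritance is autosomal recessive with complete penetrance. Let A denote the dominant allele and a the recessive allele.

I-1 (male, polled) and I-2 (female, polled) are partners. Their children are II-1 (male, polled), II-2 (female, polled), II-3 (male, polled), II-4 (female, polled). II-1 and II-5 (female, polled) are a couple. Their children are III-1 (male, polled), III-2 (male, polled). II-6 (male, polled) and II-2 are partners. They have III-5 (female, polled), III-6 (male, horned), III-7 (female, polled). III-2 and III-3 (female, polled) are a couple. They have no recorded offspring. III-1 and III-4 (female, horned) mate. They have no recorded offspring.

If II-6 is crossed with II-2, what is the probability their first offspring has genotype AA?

1/4

II-6 is polled so carries A and passed a to III-6 (aa), so II-6 is Aa.
II-2 is polled so carries A and passed a to III-6 (aa), so II-2 is Aa.
The cross gives 1/4 AA : 1/2 Aa : 1/4 aa, so P(offspring has genotype AA) = 1/4.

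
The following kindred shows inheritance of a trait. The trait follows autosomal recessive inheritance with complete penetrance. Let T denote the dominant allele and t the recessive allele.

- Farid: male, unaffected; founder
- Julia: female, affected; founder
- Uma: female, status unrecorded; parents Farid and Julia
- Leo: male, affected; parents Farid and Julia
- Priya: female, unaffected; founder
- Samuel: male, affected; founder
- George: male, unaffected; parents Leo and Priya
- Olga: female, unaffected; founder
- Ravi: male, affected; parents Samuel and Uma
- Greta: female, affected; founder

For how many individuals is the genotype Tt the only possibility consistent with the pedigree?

Obligate heterozygotes: Farid is unaffected so carries T and passed t to Leo (tt), so Farid is Tt; George is unaffected so carries T and received t from Leo (tt), so George is Tt.
Every other individual is either homozygous by phenotype or has at least one consistent homozygous assignment, so the count is 2.

2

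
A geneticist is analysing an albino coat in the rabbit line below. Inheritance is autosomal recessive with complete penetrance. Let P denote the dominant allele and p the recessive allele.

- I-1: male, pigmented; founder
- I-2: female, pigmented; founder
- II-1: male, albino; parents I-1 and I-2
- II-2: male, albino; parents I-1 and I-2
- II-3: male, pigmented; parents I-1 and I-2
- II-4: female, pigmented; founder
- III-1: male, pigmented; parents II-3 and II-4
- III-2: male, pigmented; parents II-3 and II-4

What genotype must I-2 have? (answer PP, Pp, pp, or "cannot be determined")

From phenotype alone, I-2 is PP or Pp.
I-2 is pigmented so carries P and passed p to II-1 (pp), so I-2 is Pp.

Pp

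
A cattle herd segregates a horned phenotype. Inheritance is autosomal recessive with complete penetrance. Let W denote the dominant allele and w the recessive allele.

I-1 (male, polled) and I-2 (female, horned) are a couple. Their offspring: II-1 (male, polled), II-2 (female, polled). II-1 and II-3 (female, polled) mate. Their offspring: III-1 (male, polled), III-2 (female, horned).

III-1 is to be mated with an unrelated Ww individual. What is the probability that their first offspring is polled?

5/6

II-1 is polled so carries W and received w from I-2 (ww), so II-1 is Ww.
II-3 is polled so carries W and passed w to III-2 (ww), so II-3 is Ww.
III-1 is a polled offspring of II-1 (Ww) × II-3 (Ww), whose cross gives 1/4 WW : 1/2 Ww : 1/4 ww; conditioning on being polled, III-1 is WW with probability 1/3, Ww with probability 2/3.
Summing over parental genotype combinations, P(offspring is polled) = 1/3·1 + 2/3·3/4 = 5/6.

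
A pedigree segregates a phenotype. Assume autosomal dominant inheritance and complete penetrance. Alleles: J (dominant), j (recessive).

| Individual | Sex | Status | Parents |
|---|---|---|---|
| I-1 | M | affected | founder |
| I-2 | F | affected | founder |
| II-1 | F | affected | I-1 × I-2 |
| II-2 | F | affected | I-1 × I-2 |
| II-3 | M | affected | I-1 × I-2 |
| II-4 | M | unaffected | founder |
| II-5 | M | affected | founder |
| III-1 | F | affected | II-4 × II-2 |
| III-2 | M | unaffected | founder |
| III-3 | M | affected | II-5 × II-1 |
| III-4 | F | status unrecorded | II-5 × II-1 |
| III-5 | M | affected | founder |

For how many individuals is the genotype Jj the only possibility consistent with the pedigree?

Obligate heterozygotes: III-1 is affected so carries J and received j from II-4 (jj), so III-1 is Jj.
Every other individual is either homozygous by phenotype or has at least one consistent homozygous assignment, so the count is 1.

1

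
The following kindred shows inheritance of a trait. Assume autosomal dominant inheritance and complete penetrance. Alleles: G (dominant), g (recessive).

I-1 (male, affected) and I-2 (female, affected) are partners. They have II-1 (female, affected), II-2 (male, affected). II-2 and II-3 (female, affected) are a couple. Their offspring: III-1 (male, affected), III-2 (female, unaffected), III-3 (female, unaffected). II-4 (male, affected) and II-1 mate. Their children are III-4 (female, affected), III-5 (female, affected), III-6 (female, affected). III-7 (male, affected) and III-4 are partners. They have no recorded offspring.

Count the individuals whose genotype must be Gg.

2

Obligate heterozygotes: II-2 is affected so carries G and passed g to III-2 (gg), so II-2 is Gg; II-3 is affected so carries G and passed g to III-2 (gg), so II-3 is Gg.
Every other individual is either homozygous by phenotype or has at least one consistent homozygous assignment, so the count is 2.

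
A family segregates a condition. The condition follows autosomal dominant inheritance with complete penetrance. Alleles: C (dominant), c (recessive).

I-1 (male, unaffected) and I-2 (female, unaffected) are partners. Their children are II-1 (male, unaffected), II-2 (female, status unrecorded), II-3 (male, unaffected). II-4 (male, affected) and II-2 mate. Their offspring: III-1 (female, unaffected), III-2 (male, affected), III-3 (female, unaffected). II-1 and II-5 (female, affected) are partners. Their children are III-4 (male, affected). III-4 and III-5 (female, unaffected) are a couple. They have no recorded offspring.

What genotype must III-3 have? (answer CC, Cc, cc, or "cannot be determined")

cc

III-3 is unaffected, so III-3 is cc.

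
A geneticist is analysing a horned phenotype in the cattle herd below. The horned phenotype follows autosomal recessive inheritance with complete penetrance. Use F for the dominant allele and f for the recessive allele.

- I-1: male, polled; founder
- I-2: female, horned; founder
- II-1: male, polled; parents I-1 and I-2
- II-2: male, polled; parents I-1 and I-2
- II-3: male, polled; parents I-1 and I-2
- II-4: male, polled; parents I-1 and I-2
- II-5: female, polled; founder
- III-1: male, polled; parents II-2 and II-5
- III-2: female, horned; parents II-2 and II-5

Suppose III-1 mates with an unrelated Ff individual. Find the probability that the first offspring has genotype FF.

1/3

II-2 is polled so carries F and received f from I-2 (ff), so II-2 is Ff.
II-5 is polled so carries F and passed f to III-2 (ff), so II-5 is Ff.
III-1 is a polled offspring of II-2 (Ff) × II-5 (Ff), whose cross gives 1/4 FF : 1/2 Ff : 1/4 ff; conditioning on being polled, III-1 is FF with probability 1/3, Ff with probability 2/3.
Summing over parental genotype combinations, P(offspring has genotype FF) = 1/3·1/2 + 2/3·1/4 = 1/3.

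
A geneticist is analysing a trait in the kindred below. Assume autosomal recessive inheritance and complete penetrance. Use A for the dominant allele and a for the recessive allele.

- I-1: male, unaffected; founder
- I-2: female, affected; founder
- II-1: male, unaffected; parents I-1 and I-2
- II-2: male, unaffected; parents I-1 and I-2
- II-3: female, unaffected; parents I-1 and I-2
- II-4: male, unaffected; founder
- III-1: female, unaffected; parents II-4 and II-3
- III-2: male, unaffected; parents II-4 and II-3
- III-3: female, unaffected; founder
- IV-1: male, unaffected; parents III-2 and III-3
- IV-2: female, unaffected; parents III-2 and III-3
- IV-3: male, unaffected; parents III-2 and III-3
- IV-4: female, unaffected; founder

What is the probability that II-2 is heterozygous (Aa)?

II-2 is unaffected so carries A and received a from I-2 (aa), so II-2 is Aa, giving P(Aa) = 1.

1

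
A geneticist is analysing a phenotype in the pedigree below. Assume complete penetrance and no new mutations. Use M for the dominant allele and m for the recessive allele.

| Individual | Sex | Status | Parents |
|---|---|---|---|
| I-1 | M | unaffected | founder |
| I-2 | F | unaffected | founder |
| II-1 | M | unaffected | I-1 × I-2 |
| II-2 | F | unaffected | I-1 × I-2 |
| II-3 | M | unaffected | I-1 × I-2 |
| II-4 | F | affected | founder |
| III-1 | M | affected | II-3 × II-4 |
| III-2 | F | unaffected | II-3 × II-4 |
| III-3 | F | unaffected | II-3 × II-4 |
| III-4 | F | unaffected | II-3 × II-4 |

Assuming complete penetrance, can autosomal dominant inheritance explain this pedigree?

Yes

A consistent assignment under autosomal dominant exists: I-1 mm, I-2 mm, II-1 mm, II-2 mm, II-3 mm, II-4 Mm, III-1 Mm, III-2 mm, III-3 mm, III-4 mm.
In this assignment every recorded phenotype matches its genotype and every non-founder's genotype is obtainable from its parents' genotypes, so the pedigree is consistent.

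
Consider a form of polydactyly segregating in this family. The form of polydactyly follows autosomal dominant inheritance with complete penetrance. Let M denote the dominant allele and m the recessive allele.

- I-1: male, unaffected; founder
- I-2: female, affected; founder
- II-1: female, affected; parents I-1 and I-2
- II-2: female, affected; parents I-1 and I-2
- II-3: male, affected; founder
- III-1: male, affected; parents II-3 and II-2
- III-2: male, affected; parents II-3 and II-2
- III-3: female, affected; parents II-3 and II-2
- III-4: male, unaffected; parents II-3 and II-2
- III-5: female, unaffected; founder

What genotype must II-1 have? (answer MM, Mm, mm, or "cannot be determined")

Mm

From phenotype alone, II-1 is MM or Mm.
II-1 is affected so carries M and received m from I-1 (mm), so II-1 is Mm.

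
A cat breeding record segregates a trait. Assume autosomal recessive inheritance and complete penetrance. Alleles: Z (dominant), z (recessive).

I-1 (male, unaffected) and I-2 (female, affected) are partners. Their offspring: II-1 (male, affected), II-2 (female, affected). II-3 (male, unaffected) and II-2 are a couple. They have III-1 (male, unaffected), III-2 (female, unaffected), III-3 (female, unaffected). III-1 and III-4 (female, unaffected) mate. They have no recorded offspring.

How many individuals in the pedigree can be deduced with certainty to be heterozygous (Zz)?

Obligate heterozygotes: I-1 is unaffected so carries Z and passed z to II-1 (zz), so I-1 is Zz; III-1 is unaffected so carries Z and received z from II-2 (zz), so III-1 is Zz; III-2 is unaffected so carries Z and received z from II-2 (zz), so III-2 is Zz; III-3 is unaffected so carries Z and received z from II-2 (zz), so III-3 is Zz.
Every other individual is either homozygous by phenotype or has at least one consistent homozygous assignment, so the count is 4.

4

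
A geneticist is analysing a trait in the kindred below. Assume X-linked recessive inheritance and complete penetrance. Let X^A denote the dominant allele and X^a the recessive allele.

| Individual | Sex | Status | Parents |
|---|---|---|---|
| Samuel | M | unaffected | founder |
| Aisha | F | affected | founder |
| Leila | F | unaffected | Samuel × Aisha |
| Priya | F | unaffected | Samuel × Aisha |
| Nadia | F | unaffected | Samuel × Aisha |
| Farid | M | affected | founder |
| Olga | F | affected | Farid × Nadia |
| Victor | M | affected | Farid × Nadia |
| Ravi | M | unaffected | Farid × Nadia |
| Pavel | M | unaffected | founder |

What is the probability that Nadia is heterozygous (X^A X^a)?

Nadia is unaffected so carries A and received a from Aisha (X^a X^a), so Nadia is X^A X^a, giving P(X^A X^a) = 1.

1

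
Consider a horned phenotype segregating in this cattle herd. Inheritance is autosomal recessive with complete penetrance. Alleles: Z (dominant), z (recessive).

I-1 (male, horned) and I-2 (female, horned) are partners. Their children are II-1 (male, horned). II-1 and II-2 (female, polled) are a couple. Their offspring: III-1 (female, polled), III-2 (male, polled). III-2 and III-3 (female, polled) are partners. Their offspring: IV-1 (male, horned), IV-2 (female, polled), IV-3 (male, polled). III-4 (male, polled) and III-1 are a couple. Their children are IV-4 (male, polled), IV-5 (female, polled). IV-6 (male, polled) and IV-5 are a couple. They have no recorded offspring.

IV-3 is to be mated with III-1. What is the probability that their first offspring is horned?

III-2 is polled so carries Z and received z from II-1 (zz), so III-2 is Zz.
III-3 is polled so carries Z and passed z to IV-1 (zz), so III-3 is Zz.
IV-3 is a polled offspring of III-2 (Zz) × III-3 (Zz), whose cross gives 1/4 ZZ : 1/2 Zz : 1/4 zz; conditioning on being polled, IV-3 is ZZ with probability 1/3, Zz with probability 2/3.
III-1 is polled so carries Z and received z from II-1 (zz), so III-1 is Zz.
Summing over parental genotype combinations, P(offspring is horned) = 2/3·1/4 = 1/6.

1/6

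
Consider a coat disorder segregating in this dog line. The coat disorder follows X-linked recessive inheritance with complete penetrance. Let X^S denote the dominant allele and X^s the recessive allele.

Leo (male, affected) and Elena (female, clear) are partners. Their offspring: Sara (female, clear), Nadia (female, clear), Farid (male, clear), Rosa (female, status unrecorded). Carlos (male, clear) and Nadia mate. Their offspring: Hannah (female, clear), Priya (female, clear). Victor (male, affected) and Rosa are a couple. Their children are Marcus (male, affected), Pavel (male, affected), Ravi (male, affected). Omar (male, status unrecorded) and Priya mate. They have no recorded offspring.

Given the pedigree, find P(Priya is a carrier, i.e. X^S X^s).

1/2

Carlos is clear, so Carlos is X^S Y.
Nadia is clear so carries S and received s from Leo (X^s Y), so Nadia is X^S X^s.
Their cross gives offspring ratios 1/2 X^S X^S : 1/2 X^S X^s. Conditioning on Priya being clear, P(X^S X^s) = 1/2 / 1 = 1/2.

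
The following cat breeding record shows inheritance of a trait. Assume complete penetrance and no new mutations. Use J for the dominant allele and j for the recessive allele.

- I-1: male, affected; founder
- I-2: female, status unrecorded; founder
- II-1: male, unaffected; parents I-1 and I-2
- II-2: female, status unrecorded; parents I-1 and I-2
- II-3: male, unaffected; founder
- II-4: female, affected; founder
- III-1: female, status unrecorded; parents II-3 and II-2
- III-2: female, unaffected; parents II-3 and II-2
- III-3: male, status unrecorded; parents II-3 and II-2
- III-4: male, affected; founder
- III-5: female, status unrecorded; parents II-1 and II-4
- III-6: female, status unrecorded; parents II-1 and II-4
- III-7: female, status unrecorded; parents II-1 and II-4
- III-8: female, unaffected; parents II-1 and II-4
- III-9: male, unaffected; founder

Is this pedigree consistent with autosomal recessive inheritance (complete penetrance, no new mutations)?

A consistent assignment under autosomal recessive exists: I-1 jj, I-2 JJ, II-1 Jj, II-2 Jj, II-3 JJ, II-4 jj, III-1 JJ, III-2 JJ, III-3 JJ, III-4 jj, III-5 Jj, III-6 Jj, III-7 Jj, III-8 Jj, III-9 JJ.
In this assignment every recorded phenotype matches its genotype and every non-founder's genotype is obtainable from its parents' genotypes, so the pedigree is consistent.

Yes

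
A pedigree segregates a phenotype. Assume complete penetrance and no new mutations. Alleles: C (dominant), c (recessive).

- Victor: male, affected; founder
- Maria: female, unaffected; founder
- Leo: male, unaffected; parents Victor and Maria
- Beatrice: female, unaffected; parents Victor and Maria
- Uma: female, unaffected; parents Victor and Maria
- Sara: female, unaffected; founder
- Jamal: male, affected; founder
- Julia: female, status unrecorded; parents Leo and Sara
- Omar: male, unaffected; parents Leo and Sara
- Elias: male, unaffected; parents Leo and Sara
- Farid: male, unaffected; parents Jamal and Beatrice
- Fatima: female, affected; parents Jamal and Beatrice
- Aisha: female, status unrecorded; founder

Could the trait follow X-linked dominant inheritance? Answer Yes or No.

No

Under X-linked dominant, Beatrice (unaffected, female) cannot arise from Victor (affected) × Maria (unaffected).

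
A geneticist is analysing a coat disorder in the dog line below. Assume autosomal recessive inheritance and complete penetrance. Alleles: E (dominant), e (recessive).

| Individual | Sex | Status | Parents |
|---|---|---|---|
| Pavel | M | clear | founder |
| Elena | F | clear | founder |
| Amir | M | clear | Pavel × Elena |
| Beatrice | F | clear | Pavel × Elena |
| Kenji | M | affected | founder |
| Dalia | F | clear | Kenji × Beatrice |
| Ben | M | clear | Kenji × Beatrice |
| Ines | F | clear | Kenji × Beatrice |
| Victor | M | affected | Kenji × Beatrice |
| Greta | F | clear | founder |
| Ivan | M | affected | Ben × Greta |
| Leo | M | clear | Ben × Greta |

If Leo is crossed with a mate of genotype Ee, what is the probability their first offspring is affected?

Ben is clear so carries E and received e from Kenji (ee), so Ben is Ee.
Greta is clear so carries E and passed e to Ivan (ee), so Greta is Ee.
Leo is a clear offspring of Ben (Ee) × Greta (Ee), whose cross gives 1/4 EE : 1/2 Ee : 1/4 ee; conditioning on being clear, Leo is EE with probability 1/3, Ee with probability 2/3.
Summing over parental genotype combinations, P(offspring is affected) = 2/3·1/4 = 1/6.

1/6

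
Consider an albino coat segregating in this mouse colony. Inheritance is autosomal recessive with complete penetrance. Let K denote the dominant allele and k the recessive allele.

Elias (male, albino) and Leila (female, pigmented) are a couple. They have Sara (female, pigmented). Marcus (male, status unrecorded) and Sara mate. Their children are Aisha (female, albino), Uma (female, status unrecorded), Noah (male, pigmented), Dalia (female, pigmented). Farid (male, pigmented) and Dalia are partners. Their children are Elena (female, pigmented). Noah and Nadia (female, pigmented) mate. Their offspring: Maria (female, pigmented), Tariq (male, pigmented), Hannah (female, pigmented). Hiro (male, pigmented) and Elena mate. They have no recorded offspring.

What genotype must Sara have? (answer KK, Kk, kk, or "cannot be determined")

Kk

From phenotype alone, Sara is KK or Kk.
Sara is pigmented so carries K and received k from Elias (kk), so Sara is Kk.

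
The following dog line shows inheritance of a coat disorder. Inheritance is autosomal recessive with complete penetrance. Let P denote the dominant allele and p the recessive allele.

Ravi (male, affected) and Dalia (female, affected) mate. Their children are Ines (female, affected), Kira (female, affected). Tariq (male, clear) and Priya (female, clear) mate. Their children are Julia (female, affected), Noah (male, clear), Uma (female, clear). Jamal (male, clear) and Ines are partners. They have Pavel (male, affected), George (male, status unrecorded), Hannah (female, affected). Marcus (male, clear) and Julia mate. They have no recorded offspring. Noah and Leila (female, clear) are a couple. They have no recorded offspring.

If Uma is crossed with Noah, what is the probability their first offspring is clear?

Tariq is clear so carries P and passed p to Julia (pp), so Tariq is Pp.
Priya is clear so carries P and passed p to Julia (pp), so Priya is Pp.
Uma is a clear offspring of Tariq (Pp) × Priya (Pp), whose cross gives 1/4 PP : 1/2 Pp : 1/4 pp; conditioning on being clear, Uma is PP with probability 1/3, Pp with probability 2/3.
Noah is a clear offspring of Tariq (Pp) × Priya (Pp), whose cross gives 1/4 PP : 1/2 Pp : 1/4 pp; conditioning on being clear, Noah is PP with probability 1/3, Pp with probability 2/3.
Summing over parental genotype combinations, P(offspring is clear) = 1/9·1 + 2/9·1 + 2/9·1 + 4/9·3/4 = 8/9.

8/9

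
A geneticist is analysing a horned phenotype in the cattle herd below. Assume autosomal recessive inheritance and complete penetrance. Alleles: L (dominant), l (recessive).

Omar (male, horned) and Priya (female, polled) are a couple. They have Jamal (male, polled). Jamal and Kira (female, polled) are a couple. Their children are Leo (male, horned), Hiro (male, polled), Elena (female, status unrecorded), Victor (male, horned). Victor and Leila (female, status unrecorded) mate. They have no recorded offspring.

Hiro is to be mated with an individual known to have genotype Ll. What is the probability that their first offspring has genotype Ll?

Jamal is polled so carries L and received l from Omar (ll), so Jamal is Ll.
Kira is polled so carries L and passed l to Leo (ll), so Kira is Ll.
Hiro is a polled offspring of Jamal (Ll) × Kira (Ll), whose cross gives 1/4 LL : 1/2 Ll : 1/4 ll; conditioning on being polled, Hiro is LL with probability 1/3, Ll with probability 2/3.
Summing over parental genotype combinations, P(offspring has genotype Ll) = 1/3·1/2 + 2/3·1/2 = 1/2.

1/2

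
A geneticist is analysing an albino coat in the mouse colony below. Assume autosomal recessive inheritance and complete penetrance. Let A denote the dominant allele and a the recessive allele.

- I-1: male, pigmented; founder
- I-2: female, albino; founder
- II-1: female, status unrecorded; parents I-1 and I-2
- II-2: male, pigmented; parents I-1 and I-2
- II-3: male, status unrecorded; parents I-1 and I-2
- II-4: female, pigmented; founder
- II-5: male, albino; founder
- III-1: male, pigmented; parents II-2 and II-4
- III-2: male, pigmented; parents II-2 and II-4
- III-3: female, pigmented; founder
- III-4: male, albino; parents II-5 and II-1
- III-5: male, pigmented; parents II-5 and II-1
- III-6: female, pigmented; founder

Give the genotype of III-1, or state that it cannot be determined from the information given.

III-1's phenotype allows AA or Aa, and no parent or child forces a single allele at both positions; consistent genotype assignments exist with III-1 as AA or Aa.

cannot be determined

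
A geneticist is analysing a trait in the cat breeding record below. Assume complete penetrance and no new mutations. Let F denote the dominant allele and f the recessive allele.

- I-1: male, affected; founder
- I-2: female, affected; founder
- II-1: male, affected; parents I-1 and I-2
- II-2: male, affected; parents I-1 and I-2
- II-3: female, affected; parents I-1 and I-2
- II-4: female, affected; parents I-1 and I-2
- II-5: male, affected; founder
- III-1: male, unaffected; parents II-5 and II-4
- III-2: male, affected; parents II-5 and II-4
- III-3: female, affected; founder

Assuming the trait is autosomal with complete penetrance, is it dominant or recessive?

dominant

II-5 and II-4 are both affected yet have an unaffected child III-1. Under a recessive model two affected parents are homozygous and every child would be affected, so the trait cannot be recessive.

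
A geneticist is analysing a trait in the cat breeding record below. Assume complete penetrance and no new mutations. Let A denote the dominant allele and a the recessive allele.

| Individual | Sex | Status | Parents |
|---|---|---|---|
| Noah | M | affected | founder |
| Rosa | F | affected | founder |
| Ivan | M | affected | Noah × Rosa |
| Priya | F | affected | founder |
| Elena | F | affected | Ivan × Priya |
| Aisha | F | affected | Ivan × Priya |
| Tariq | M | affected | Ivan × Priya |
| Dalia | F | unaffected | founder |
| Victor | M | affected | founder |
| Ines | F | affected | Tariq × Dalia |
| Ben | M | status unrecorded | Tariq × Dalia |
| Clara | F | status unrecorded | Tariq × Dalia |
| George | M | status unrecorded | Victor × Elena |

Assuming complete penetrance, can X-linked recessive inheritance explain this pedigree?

A consistent assignment under X-linked recessive exists: Noah X^a Y, Rosa X^a X^a, Ivan X^a Y, Priya X^a X^a, Elena X^a X^a, Aisha X^a X^a, Tariq X^a Y, Dalia X^A X^a, Victor X^a Y, Ines X^a X^a, Ben X^A Y, Clara X^A X^a, George X^a Y.
In this assignment every recorded phenotype matches its genotype and every non-founder's genotype is obtainable from its parents' genotypes, so the pedigree is consistent.

Yes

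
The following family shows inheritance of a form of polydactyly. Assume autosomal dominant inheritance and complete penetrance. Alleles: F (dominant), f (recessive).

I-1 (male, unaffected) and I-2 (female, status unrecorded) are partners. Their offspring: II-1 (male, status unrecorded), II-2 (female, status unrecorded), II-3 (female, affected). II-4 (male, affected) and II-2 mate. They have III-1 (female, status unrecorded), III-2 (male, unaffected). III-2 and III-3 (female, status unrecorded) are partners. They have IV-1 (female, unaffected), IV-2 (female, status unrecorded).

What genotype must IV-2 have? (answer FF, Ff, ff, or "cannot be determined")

cannot be determined

IV-2's phenotype is unrecorded, and no parent or child forces a single allele at both positions; consistent genotype assignments exist with IV-2 as Ff or ff.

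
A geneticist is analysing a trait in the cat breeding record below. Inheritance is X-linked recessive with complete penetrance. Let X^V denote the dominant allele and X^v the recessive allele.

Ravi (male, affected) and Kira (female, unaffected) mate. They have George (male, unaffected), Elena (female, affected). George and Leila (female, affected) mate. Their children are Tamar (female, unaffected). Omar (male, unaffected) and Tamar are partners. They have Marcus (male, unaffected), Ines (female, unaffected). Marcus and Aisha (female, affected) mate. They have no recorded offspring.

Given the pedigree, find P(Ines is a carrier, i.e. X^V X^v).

1/2

Omar is unaffected, so Omar is X^V Y.
Tamar is unaffected so carries V and received v from Leila (X^v X^v), so Tamar is X^V X^v.
Their cross gives offspring ratios 1/2 X^V X^V : 1/2 X^V X^v. Conditioning on Ines being unaffected, P(X^V X^v) = 1/2 / 1 = 1/2.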